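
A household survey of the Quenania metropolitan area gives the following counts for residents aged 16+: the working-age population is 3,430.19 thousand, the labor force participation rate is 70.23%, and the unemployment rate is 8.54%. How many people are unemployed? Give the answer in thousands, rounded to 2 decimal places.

Labor force = 0.7023 × 3,430.19 = 2,409.02 thousand.
Unemployed = 0.0854 × 2,409.02 ≈ 205.73 thousand.

About 205.73 thousand are unemployed.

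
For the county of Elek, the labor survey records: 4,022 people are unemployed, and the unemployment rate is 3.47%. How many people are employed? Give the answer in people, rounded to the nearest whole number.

About 111,886 are employed.

Labor force = U / u = 4,022 / 0.0347 ≈ 115,908.
Employed = labor force − unemployed = 115,908 − 4,022 = 111,886.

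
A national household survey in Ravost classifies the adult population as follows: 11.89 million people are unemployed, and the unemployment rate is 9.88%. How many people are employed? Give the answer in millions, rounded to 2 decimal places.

Labor force = U / u = 11.89 / 0.0988 ≈ 120.34 million.
Employed = labor force − unemployed = 120.34 − 11.89 = 108.45 million.

About 108.45 million are employed.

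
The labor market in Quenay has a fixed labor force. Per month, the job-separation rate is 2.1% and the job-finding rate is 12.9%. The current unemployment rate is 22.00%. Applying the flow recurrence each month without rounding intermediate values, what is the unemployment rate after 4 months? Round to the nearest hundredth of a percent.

Unemployment rate after four months ≈ 18.18%.

With a fixed labor force, u_{t+1} = u_t + s·(1−u_t) − f·u_t = u_t·(1−s−f) + s.
Here 1−s−f = 0.850 and s = 0.021.
u_1 = 0.220000 × 0.850 + 0.021 = 0.208000.
u_2 = 0.208000 × 0.850 + 0.021 = 0.197800.
u_3 = 0.197800 × 0.850 + 0.021 = 0.189130.
u_4 = 0.189130 × 0.850 + 0.021 = 0.181760.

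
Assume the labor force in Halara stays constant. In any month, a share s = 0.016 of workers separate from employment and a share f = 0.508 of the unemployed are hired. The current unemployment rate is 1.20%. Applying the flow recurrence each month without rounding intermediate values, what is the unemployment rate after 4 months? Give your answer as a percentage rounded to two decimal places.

Unemployment rate after four months ≈ 2.96%.

With a fixed labor force, u_{t+1} = u_t + s·(1−u_t) − f·u_t = u_t·(1−s−f) + s.
Here 1−s−f = 0.476 and s = 0.016.
u_1 = 0.012000 × 0.476 + 0.016 = 0.021712.
u_2 = 0.021712 × 0.476 + 0.016 = 0.026335.
u_3 = 0.026335 × 0.476 + 0.016 = 0.028535.
u_4 = 0.028535 × 0.476 + 0.016 = 0.029583.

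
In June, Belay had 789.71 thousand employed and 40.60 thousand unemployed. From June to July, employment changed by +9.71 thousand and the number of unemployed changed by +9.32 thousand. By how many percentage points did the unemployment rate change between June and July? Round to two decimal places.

The unemployment rate changed by +0.99 percentage points.

June: labor force = 789.71 + 40.60 = 830.31; u = 40.60/830.31 = 4.89%.
July: labor force = 799.42 + 49.92 = 849.34; u = 49.92/849.34 = 5.88%.
Change = 5.88% − 4.89% = +0.99 pp.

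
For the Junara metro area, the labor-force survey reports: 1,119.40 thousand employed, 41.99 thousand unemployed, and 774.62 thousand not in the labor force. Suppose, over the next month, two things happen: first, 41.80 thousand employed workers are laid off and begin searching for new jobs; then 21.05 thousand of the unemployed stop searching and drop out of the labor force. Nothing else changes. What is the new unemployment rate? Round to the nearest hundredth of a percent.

New unemployment rate ≈ 5.50%.

Initially, labor force = 1,119.40 + 41.99 = 1,161.39 thousand, so u = 41.99/1,161.39 = 3.62%.
After the first change, employed falls and unemployed rises by 41.80; labor force unchanged → E = 1,077.60, U = 83.79, labor force = 1,161.39 thousand.
After the second change, unemployed and labor force both fall by 21.05 → E = 1,077.60, U = 62.74, labor force = 1,140.34 thousand.
New unemployment rate = 62.74 / 1,140.34 = 5.50%.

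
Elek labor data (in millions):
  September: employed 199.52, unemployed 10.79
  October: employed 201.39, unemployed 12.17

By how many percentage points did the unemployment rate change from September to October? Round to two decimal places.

September: labor force = 199.52 + 10.79 = 210.31; u = 10.79/210.31 = 5.13%.
October: labor force = 201.39 + 12.17 = 213.56; u = 12.17/213.56 = 5.70%.
Change = 5.70% − 5.13% = +0.57 pp.

The unemployment rate changed by +0.57 percentage points.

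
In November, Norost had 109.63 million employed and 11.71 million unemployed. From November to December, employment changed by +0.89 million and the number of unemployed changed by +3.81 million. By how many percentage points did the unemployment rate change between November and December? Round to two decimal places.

November: labor force = 109.63 + 11.71 = 121.34; u = 11.71/121.34 = 9.65%.
December: labor force = 110.52 + 15.52 = 126.04; u = 15.52/126.04 = 12.31%.
Change = 12.31% − 9.65% = +2.66 pp.

The unemployment rate changed by +2.66 percentage points.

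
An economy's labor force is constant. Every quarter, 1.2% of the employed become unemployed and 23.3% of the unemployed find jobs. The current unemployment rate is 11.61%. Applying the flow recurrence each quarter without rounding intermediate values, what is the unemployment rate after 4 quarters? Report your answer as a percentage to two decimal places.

Unemployment rate after four quarters ≈ 7.08%.

With a fixed labor force, u_{t+1} = u_t + s·(1−u_t) − f·u_t = u_t·(1−s−f) + s.
Here 1−s−f = 0.755 and s = 0.012.
u_1 = 0.116100 × 0.755 + 0.012 = 0.099655.
u_2 = 0.099655 × 0.755 + 0.012 = 0.087240.
u_3 = 0.087240 × 0.755 + 0.012 = 0.077866.
u_4 = 0.077866 × 0.755 + 0.012 = 0.070789.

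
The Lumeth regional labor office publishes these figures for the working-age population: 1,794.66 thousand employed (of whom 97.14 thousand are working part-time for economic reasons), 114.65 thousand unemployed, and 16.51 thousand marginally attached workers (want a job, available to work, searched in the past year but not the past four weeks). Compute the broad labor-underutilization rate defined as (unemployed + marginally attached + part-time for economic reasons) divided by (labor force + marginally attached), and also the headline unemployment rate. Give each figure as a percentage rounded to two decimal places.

Labor force = 1,794.66 + 114.65 = 1,909.31 thousand.
Numerator = 114.65 + 16.51 + 97.14 = 228.30 thousand.
Denominator = 1,909.31 + 16.51 = 1,925.82 thousand.
Broad rate = 228.30 / 1,925.82 = 11.85%.
Headline unemployment rate = 114.65 / 1,909.31 = 6.00%.

Broad underutilization rate ≈ 11.85%; headline unemployment rate ≈ 6.00%.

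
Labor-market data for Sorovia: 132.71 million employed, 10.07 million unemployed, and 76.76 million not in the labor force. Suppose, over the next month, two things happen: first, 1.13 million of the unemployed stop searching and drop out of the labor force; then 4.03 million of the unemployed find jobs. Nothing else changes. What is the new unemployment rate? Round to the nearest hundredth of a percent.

New unemployment rate ≈ 3.47%.

Initially, labor force = 132.71 + 10.07 = 142.78 million, so u = 10.07/142.78 = 7.05%.
After the first change, unemployed and labor force both fall by 1.13 → E = 132.71, U = 8.94, labor force = 141.65 million.
After the second change, unemployed falls and employed rises by 4.03; labor force unchanged → E = 136.74, U = 4.91, labor force = 141.65 million.
New unemployment rate = 4.91 / 141.65 = 3.47%.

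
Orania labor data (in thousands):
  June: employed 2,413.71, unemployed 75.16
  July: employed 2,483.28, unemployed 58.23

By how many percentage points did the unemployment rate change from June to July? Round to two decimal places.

The unemployment rate changed by −0.73 percentage points.

June: labor force = 2,413.71 + 75.16 = 2,488.87; u = 75.16/2,488.87 = 3.02%.
July: labor force = 2,483.28 + 58.23 = 2,541.51; u = 58.23/2,541.51 = 2.29%.
Change = 2.29% − 3.02% = −0.73 pp.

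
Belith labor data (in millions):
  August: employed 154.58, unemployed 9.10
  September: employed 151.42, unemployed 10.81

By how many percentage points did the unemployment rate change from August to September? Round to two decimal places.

August: labor force = 154.58 + 9.10 = 163.68; u = 9.10/163.68 = 5.56%.
September: labor force = 151.42 + 10.81 = 162.23; u = 10.81/162.23 = 6.66%.
Change = 6.66% − 5.56% = +1.10 pp.

The unemployment rate changed by +1.10 percentage points.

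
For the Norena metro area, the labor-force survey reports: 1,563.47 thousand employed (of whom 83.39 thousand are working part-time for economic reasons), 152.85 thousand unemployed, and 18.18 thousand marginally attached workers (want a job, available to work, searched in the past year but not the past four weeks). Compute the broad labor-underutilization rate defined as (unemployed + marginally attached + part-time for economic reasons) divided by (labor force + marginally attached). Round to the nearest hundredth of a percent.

Labor force = 1,563.47 + 152.85 = 1,716.32 thousand.
Numerator = 152.85 + 18.18 + 83.39 = 254.42 thousand.
Denominator = 1,716.32 + 18.18 = 1,734.50 thousand.
Broad rate = 254.42 / 1,734.50 = 14.67%.

Broad underutilization rate ≈ 14.67%.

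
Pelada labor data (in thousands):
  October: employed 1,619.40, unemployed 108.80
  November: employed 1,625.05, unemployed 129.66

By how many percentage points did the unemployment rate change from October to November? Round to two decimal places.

The unemployment rate changed by +1.09 percentage points.

October: labor force = 1,619.40 + 108.80 = 1,728.20; u = 108.80/1,728.20 = 6.30%.
November: labor force = 1,625.05 + 129.66 = 1,754.71; u = 129.66/1,754.71 = 7.39%.
Change = 7.39% − 6.30% = +1.09 pp.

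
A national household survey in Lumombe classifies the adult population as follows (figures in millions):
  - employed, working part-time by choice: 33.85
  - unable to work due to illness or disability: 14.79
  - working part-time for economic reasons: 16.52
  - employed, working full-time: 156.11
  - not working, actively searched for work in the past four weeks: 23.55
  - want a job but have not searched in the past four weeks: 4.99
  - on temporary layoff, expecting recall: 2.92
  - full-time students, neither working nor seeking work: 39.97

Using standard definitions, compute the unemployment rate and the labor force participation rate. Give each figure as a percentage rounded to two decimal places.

Unemployment rate ≈ 11.36%; labor force participation rate ≈ 79.59%.

Employed = 33.85 + 16.52 + 156.11 = 206.48 million (anyone who worked, including part-time for economic reasons, counts as employed).
Unemployed = 23.55 + 2.92 = 26.47 million (jobless and actively searching, or on temporary layoff).
Labor force = 206.48 + 26.47 = 232.95 million.
Not in labor force = 14.79 + 4.99 + 39.97 = 59.75 million (those not working and not actively searching are outside the labor force — including those who want a job but have given up searching).
Civilian working-age population = 232.95 + 59.75 = 292.70 million.
Unemployment rate = 26.47 / 232.95 = 11.36%.
Labor force participation rate = 232.95 / 292.70 = 79.59%.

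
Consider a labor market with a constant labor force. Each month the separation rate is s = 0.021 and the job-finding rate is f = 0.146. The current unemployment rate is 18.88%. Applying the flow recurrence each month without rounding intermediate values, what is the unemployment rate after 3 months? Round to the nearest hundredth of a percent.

Unemployment rate after three months ≈ 16.22%.

With a fixed labor force, u_{t+1} = u_t + s·(1−u_t) − f·u_t = u_t·(1−s−f) + s.
Here 1−s−f = 0.833 and s = 0.021.
u_1 = 0.188800 × 0.833 + 0.021 = 0.178270.
u_2 = 0.178270 × 0.833 + 0.021 = 0.169499.
u_3 = 0.169499 × 0.833 + 0.021 = 0.162193.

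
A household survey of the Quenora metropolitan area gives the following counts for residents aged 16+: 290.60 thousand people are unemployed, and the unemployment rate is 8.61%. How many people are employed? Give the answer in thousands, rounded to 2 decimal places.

About 3,084.55 thousand are employed.

Labor force = U / u = 290.60 / 0.0861 ≈ 3,375.15 thousand.
Employed = labor force − unemployed = 3,375.15 − 290.60 = 3,084.55 thousand.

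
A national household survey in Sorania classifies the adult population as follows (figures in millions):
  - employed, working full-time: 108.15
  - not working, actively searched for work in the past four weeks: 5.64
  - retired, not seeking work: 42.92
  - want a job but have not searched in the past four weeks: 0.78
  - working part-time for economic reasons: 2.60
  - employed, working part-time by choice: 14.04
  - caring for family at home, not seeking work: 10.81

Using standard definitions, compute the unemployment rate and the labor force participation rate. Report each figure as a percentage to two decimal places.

Unemployment rate ≈ 4.32%; labor force participation rate ≈ 70.53%.

Employed = 108.15 + 2.60 + 14.04 = 124.79 million (anyone who worked, including part-time for economic reasons, counts as employed).
Unemployed = 5.64 million.
Labor force = 124.79 + 5.64 = 130.43 million.
Not in labor force = 42.92 + 0.78 + 10.81 = 54.51 million (those not working and not actively searching are outside the labor force — including those who want a job but have given up searching).
Civilian working-age population = 130.43 + 54.51 = 184.94 million.
Unemployment rate = 5.64 / 130.43 = 4.32%.
Labor force participation rate = 130.43 / 184.94 = 70.53%.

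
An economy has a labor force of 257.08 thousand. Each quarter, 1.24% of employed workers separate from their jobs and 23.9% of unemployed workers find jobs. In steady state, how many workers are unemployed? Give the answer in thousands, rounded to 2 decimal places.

About 12.68 thousand are unemployed in steady state.

Steady-state unemployment rate u* = s/(s+f) = 1.24/(1.24+23.9) = 0.049324.
Unemployed = u* × labor force = 0.049324 × 257.08 ≈ 12.68 thousand.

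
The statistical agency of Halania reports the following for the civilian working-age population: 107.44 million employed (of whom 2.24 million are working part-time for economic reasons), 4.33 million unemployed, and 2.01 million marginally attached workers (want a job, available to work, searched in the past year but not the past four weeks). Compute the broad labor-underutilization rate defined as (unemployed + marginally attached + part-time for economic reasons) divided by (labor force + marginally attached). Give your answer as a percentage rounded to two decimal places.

Labor force = 107.44 + 4.33 = 111.77 million.
Numerator = 4.33 + 2.01 + 2.24 = 8.58 million.
Denominator = 111.77 + 2.01 = 113.78 million.
Broad rate = 8.58 / 113.78 = 7.54%.

Broad underutilization rate ≈ 7.54%.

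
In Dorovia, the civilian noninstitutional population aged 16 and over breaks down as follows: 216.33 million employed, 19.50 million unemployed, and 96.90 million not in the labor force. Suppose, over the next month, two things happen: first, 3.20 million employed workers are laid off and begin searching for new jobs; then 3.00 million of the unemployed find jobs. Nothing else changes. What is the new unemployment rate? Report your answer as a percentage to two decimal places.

Initially, labor force = 216.33 + 19.50 = 235.83 million, so u = 19.50/235.83 = 8.27%.
After the first change, employed falls and unemployed rises by 3.20; labor force unchanged → E = 213.13, U = 22.70, labor force = 235.83 million.
After the second change, unemployed falls and employed rises by 3.00; labor force unchanged → E = 216.13, U = 19.70, labor force = 235.83 million.
New unemployment rate = 19.70 / 235.83 = 8.35%.

New unemployment rate ≈ 8.35%.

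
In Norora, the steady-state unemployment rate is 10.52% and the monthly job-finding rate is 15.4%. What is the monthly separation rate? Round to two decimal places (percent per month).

Separation rate ≈ 1.81% per month.

From u* = s/(s+f): s = u·f/(1−u).
s = 0.1052 × 15.4 / (1 − 0.1052) = 1.6201 / 0.8948 ≈ 1.81% per month.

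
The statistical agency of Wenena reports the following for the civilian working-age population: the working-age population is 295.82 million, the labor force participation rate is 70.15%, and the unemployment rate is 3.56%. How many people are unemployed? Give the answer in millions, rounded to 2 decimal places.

Labor force = 0.7015 × 295.82 = 207.52 million.
Unemployed = 0.0356 × 207.52 ≈ 7.39 million.

About 7.39 million are unemployed.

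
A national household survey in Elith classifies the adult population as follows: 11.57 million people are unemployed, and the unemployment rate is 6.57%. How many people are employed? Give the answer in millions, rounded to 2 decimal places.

About 164.53 million are employed.

Labor force = U / u = 11.57 / 0.0657 ≈ 176.10 million.
Employed = labor force − unemployed = 176.10 − 11.57 = 164.53 million.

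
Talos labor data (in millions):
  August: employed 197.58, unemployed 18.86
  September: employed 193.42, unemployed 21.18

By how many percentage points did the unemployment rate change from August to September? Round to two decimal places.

The unemployment rate changed by +1.16 percentage points.

August: labor force = 197.58 + 18.86 = 216.44; u = 18.86/216.44 = 8.71%.
September: labor force = 193.42 + 21.18 = 214.60; u = 21.18/214.60 = 9.87%.
Change = 9.87% − 8.71% = +1.16 pp.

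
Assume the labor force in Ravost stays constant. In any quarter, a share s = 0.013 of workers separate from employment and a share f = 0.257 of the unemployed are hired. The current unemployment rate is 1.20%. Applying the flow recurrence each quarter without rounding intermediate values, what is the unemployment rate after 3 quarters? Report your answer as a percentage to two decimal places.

Unemployment rate after three quarters ≈ 3.41%.

With a fixed labor force, u_{t+1} = u_t + s·(1−u_t) − f·u_t = u_t·(1−s−f) + s.
Here 1−s−f = 0.730 and s = 0.013.
u_1 = 0.012000 × 0.730 + 0.013 = 0.021760.
u_2 = 0.021760 × 0.730 + 0.013 = 0.028885.
u_3 = 0.028885 × 0.730 + 0.013 = 0.034086.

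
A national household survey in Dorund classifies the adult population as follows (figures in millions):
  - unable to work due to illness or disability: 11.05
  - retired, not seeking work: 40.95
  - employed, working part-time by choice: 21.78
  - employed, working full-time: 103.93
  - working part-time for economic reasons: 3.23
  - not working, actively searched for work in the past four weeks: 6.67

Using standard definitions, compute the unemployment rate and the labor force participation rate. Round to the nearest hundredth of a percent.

Employed = 21.78 + 103.93 + 3.23 = 128.94 million (anyone who worked, including part-time for economic reasons, counts as employed).
Unemployed = 6.67 million.
Labor force = 128.94 + 6.67 = 135.61 million.
Not in labor force = 11.05 + 40.95 = 52.00 million (those not working and not actively searching are outside the labor force).
Civilian working-age population = 135.61 + 52.00 = 187.61 million.
Unemployment rate = 6.67 / 135.61 = 4.92%.
Labor force participation rate = 135.61 / 187.61 = 72.28%.

Unemployment rate ≈ 4.92%; labor force participation rate ≈ 72.28%.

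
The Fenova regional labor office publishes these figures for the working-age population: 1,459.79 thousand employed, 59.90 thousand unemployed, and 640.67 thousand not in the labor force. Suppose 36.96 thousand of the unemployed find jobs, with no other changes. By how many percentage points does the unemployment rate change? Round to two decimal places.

The unemployment rate changes by −2.43 percentage points.

Initially, labor force = 1,459.79 + 59.90 = 1,519.69 thousand, so u = 59.90/1,519.69 = 3.94%.
After the change, unemployed falls and employed rises by 36.96; labor force unchanged → E = 1,496.75, U = 22.94, labor force = 1,519.69 thousand.
New unemployment rate = 22.94 / 1,519.69 = 1.51%.
Change = 1.51% − 3.94% = −2.43 percentage points.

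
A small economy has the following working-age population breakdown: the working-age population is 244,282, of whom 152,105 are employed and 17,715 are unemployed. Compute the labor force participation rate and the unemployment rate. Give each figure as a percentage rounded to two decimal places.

Labor force participation rate ≈ 69.52%; unemployment rate ≈ 10.43%.

Labor force = employed + unemployed = 152,105 + 17,715 = 169,820.
Unemployment rate = 17,715 / 169,820 = 10.43%.
Labor force participation rate = 169,820 / 244,282 = 69.52%.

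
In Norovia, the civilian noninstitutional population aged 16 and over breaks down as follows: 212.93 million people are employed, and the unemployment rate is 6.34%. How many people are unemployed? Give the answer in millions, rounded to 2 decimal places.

Let U be the number unemployed. The labor force is E + U, and U/(E+U) = 0.0634.
So U = 0.0634 × 212.93 / (1 − 0.0634) = 13.4998 / 0.9366 ≈ 14.41 million.

About 14.41 million are unemployed.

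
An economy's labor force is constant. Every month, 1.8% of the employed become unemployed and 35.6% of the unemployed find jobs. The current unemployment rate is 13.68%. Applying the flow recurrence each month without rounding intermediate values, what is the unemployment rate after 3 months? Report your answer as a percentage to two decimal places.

With a fixed labor force, u_{t+1} = u_t + s·(1−u_t) − f·u_t = u_t·(1−s−f) + s.
Here 1−s−f = 0.626 and s = 0.018.
u_1 = 0.136800 × 0.626 + 0.018 = 0.103637.
u_2 = 0.103637 × 0.626 + 0.018 = 0.082877.
u_3 = 0.082877 × 0.626 + 0.018 = 0.069881.

Unemployment rate after three months ≈ 6.99%.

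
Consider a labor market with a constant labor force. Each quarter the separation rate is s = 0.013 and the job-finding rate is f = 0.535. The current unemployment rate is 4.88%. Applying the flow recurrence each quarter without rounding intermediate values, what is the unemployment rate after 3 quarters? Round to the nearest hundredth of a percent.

With a fixed labor force, u_{t+1} = u_t + s·(1−u_t) − f·u_t = u_t·(1−s−f) + s.
Here 1−s−f = 0.452 and s = 0.013.
u_1 = 0.048800 × 0.452 + 0.013 = 0.035058.
u_2 = 0.035058 × 0.452 + 0.013 = 0.028846.
u_3 = 0.028846 × 0.452 + 0.013 = 0.026038.

Unemployment rate after three quarters ≈ 2.60%.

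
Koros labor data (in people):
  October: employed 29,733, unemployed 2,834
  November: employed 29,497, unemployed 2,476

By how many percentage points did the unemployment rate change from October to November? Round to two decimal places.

The unemployment rate changed by −0.96 percentage points.

October: labor force = 29,733 + 2,834 = 32,567; u = 2,834/32,567 = 8.70%.
November: labor force = 29,497 + 2,476 = 31,973; u = 2,476/31,973 = 7.74%.
Change = 7.74% − 8.70% = −0.96 pp.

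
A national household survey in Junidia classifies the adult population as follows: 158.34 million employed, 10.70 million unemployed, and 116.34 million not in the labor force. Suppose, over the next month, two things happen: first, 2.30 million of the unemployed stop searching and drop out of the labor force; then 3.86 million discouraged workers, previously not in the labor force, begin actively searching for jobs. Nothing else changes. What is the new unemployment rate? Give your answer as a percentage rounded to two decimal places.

New unemployment rate ≈ 7.19%.

Initially, labor force = 158.34 + 10.70 = 169.04 million, so u = 10.70/169.04 = 6.33%.
After the first change, unemployed and labor force both fall by 2.30 → E = 158.34, U = 8.40, labor force = 166.74 million.
After the second change, unemployed and labor force both rise by 3.86 → E = 158.34, U = 12.26, labor force = 170.60 million.
New unemployment rate = 12.26 / 170.60 = 7.19%.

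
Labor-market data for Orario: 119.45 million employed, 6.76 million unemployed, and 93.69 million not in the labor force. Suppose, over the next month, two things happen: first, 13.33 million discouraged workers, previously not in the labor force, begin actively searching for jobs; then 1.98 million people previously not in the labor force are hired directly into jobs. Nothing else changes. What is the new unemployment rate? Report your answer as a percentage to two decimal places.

Initially, labor force = 119.45 + 6.76 = 126.21 million, so u = 6.76/126.21 = 5.36%.
After the first change, unemployed and labor force both rise by 13.33 → E = 119.45, U = 20.09, labor force = 139.54 million.
After the second change, employed and labor force both rise by 1.98; unemployed unchanged → E = 121.43, U = 20.09, labor force = 141.52 million.
New unemployment rate = 20.09 / 141.52 = 14.20%.

New unemployment rate ≈ 14.20%.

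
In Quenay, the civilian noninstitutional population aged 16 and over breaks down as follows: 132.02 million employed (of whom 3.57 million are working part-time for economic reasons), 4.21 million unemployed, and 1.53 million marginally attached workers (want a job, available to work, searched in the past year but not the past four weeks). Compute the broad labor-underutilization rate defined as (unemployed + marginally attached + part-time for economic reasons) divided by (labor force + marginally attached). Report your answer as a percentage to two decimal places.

Broad underutilization rate ≈ 6.76%.

Labor force = 132.02 + 4.21 = 136.23 million.
Numerator = 4.21 + 1.53 + 3.57 = 9.31 million.
Denominator = 136.23 + 1.53 = 137.76 million.
Broad rate = 9.31 / 137.76 = 6.76%.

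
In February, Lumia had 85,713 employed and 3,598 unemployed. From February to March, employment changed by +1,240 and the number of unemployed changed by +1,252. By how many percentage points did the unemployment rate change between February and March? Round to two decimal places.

The unemployment rate changed by +1.25 percentage points.

February: labor force = 85,713 + 3,598 = 89,311; u = 3,598/89,311 = 4.03%.
March: labor force = 86,953 + 4,850 = 91,803; u = 4,850/91,803 = 5.28%.
Change = 5.28% − 4.03% = +1.25 pp.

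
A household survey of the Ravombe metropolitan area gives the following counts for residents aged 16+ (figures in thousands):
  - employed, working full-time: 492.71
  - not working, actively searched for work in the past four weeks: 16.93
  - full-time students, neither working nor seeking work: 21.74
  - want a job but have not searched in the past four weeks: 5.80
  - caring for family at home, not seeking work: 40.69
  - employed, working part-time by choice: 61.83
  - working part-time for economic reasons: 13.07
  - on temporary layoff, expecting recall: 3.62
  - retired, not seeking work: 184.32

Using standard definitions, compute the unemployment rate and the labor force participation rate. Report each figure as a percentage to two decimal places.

Employed = 492.71 + 61.83 + 13.07 = 567.61 thousand (anyone who worked, including part-time for economic reasons, counts as employed).
Unemployed = 16.93 + 3.62 = 20.55 thousand (jobless and actively searching, or on temporary layoff).
Labor force = 567.61 + 20.55 = 588.16 thousand.
Not in labor force = 21.74 + 5.80 + 40.69 + 184.32 = 252.55 thousand (those not working and not actively searching are outside the labor force — including those who want a job but have given up searching).
Civilian working-age population = 588.16 + 252.55 = 840.71 thousand.
Unemployment rate = 20.55 / 588.16 = 3.49%.
Labor force participation rate = 588.16 / 840.71 = 69.96%.

Unemployment rate ≈ 3.49%; labor force participation rate ≈ 69.96%.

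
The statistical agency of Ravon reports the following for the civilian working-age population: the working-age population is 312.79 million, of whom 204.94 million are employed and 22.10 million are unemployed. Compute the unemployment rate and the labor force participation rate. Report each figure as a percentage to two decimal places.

Labor force = employed + unemployed = 204.94 + 22.10 = 227.04 million.
Unemployment rate = 22.10 / 227.04 = 9.73%.
Labor force participation rate = 227.04 / 312.79 = 72.59%.

Unemployment rate ≈ 9.73%; labor force participation rate ≈ 72.59%.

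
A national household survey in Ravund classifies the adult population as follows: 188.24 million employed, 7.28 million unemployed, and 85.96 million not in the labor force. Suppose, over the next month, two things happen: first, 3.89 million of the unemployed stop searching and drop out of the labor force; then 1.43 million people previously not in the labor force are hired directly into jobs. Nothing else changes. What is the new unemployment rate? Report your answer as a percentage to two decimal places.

Initially, labor force = 188.24 + 7.28 = 195.52 million, so u = 7.28/195.52 = 3.72%.
After the first change, unemployed and labor force both fall by 3.89 → E = 188.24, U = 3.39, labor force = 191.63 million.
After the second change, employed and labor force both rise by 1.43; unemployed unchanged → E = 189.67, U = 3.39, labor force = 193.06 million.
New unemployment rate = 3.39 / 193.06 = 1.76%.

New unemployment rate ≈ 1.76%.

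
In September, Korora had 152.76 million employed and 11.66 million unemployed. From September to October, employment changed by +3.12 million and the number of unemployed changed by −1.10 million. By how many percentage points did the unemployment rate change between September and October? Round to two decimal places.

September: labor force = 152.76 + 11.66 = 164.42; u = 11.66/164.42 = 7.09%.
October: labor force = 155.88 + 10.56 = 166.44; u = 10.56/166.44 = 6.34%.
Change = 6.34% − 7.09% = −0.75 pp.

The unemployment rate changed by −0.75 percentage points.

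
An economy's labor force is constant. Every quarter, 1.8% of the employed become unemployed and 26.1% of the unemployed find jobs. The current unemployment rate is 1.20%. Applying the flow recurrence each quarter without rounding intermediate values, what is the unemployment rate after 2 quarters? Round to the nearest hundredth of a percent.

With a fixed labor force, u_{t+1} = u_t + s·(1−u_t) − f·u_t = u_t·(1−s−f) + s.
Here 1−s−f = 0.721 and s = 0.018.
u_1 = 0.012000 × 0.721 + 0.018 = 0.026652.
u_2 = 0.026652 × 0.721 + 0.018 = 0.037216.

Unemployment rate after two quarters ≈ 3.72%.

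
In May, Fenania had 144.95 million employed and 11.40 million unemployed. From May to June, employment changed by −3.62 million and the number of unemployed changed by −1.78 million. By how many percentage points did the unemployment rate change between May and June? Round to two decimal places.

The unemployment rate changed by −0.92 percentage points.

May: labor force = 144.95 + 11.40 = 156.35; u = 11.40/156.35 = 7.29%.
June: labor force = 141.33 + 9.62 = 150.95; u = 9.62/150.95 = 6.37%.
Change = 6.37% − 7.29% = −0.92 pp.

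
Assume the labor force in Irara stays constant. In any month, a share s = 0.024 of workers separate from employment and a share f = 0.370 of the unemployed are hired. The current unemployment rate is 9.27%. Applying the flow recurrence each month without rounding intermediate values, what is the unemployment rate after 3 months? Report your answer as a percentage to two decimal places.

Unemployment rate after three months ≈ 6.80%.

With a fixed labor force, u_{t+1} = u_t + s·(1−u_t) − f·u_t = u_t·(1−s−f) + s.
Here 1−s−f = 0.606 and s = 0.024.
u_1 = 0.092700 × 0.606 + 0.024 = 0.080176.
u_2 = 0.080176 × 0.606 + 0.024 = 0.072587.
u_3 = 0.072587 × 0.606 + 0.024 = 0.067988.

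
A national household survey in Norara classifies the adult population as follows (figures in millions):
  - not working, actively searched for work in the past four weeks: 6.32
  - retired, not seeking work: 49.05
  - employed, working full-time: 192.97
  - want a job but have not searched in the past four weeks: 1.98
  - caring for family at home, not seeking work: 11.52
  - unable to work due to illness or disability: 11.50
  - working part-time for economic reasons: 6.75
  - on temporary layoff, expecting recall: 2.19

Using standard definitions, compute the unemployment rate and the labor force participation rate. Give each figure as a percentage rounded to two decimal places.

Employed = 192.97 + 6.75 = 199.72 million (anyone who worked, including part-time for economic reasons, counts as employed).
Unemployed = 6.32 + 2.19 = 8.51 million (jobless and actively searching, or on temporary layoff).
Labor force = 199.72 + 8.51 = 208.23 million.
Not in labor force = 49.05 + 1.98 + 11.52 + 11.50 = 74.05 million (those not working and not actively searching are outside the labor force — including those who want a job but have given up searching).
Civilian working-age population = 208.23 + 74.05 = 282.28 million.
Unemployment rate = 8.51 / 208.23 = 4.09%.
Labor force participation rate = 208.23 / 282.28 = 73.77%.

Unemployment rate ≈ 4.09%; labor force participation rate ≈ 73.77%.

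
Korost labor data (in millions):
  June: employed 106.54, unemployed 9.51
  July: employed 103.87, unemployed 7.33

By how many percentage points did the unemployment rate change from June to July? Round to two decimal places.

June: labor force = 106.54 + 9.51 = 116.05; u = 9.51/116.05 = 8.19%.
July: labor force = 103.87 + 7.33 = 111.20; u = 7.33/111.20 = 6.59%.
Change = 6.59% − 8.19% = −1.60 pp.

The unemployment rate changed by −1.60 percentage points.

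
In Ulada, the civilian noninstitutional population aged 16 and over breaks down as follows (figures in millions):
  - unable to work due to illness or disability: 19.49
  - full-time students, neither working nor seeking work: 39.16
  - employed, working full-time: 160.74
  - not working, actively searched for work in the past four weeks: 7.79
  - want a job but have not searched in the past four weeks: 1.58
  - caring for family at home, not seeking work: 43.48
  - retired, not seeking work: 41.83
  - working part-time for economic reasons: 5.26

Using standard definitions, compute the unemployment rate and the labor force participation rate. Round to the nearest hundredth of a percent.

Employed = 160.74 + 5.26 = 166.00 million (anyone who worked, including part-time for economic reasons, counts as employed).
Unemployed = 7.79 million.
Labor force = 166.00 + 7.79 = 173.79 million.
Not in labor force = 19.49 + 39.16 + 1.58 + 43.48 + 41.83 = 145.54 million (those not working and not actively searching are outside the labor force — including those who want a job but have given up searching).
Civilian working-age population = 173.79 + 145.54 = 319.33 million.
Unemployment rate = 7.79 / 173.79 = 4.48%.
Labor force participation rate = 173.79 / 319.33 = 54.42%.

Unemployment rate ≈ 4.48%; labor force participation rate ≈ 54.42%.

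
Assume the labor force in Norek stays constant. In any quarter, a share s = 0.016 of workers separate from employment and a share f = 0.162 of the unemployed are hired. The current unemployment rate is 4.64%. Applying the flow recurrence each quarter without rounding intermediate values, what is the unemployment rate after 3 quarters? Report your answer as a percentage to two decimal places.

With a fixed labor force, u_{t+1} = u_t + s·(1−u_t) − f·u_t = u_t·(1−s−f) + s.
Here 1−s−f = 0.822 and s = 0.016.
u_1 = 0.046400 × 0.822 + 0.016 = 0.054141.
u_2 = 0.054141 × 0.822 + 0.016 = 0.060504.
u_3 = 0.060504 × 0.822 + 0.016 = 0.065734.

Unemployment rate after three quarters ≈ 6.57%.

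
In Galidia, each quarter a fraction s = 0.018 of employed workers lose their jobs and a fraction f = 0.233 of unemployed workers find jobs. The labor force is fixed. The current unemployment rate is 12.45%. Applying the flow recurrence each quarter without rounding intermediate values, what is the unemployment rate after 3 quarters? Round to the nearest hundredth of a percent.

Unemployment rate after three quarters ≈ 9.39%.

With a fixed labor force, u_{t+1} = u_t + s·(1−u_t) − f·u_t = u_t·(1−s−f) + s.
Here 1−s−f = 0.749 and s = 0.018.
u_1 = 0.124500 × 0.749 + 0.018 = 0.111251.
u_2 = 0.111251 × 0.749 + 0.018 = 0.101327.
u_3 = 0.101327 × 0.749 + 0.018 = 0.093894.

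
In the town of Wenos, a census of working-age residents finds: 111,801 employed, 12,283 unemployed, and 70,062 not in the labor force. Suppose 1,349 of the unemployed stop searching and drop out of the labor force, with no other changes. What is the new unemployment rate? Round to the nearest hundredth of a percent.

Initially, labor force = 111,801 + 12,283 = 124,084, so u = 12,283/124,084 = 9.90%.
After the change, unemployed and labor force both fall by 1,349 → E = 111,801, U = 10,934, labor force = 122,735.
New unemployment rate = 10,934 / 122,735 = 8.91%.

New unemployment rate ≈ 8.91%.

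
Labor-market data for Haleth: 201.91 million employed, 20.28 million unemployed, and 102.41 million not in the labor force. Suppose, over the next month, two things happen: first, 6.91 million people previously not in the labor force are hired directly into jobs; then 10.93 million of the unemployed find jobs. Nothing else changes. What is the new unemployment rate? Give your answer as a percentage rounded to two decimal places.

Initially, labor force = 201.91 + 20.28 = 222.19 million, so u = 20.28/222.19 = 9.13%.
After the first change, employed and labor force both rise by 6.91; unemployed unchanged → E = 208.82, U = 20.28, labor force = 229.10 million.
After the second change, unemployed falls and employed rises by 10.93; labor force unchanged → E = 219.75, U = 9.35, labor force = 229.10 million.
New unemployment rate = 9.35 / 229.10 = 4.08%.

New unemployment rate ≈ 4.08%.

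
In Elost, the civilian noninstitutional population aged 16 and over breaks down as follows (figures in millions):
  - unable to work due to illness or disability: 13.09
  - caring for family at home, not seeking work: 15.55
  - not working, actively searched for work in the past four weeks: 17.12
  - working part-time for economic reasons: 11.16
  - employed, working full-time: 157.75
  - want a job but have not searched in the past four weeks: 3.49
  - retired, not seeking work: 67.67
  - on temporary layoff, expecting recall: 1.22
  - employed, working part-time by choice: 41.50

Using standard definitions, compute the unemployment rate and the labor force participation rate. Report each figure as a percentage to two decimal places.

Employed = 11.16 + 157.75 + 41.50 = 210.41 million (anyone who worked, including part-time for economic reasons, counts as employed).
Unemployed = 17.12 + 1.22 = 18.34 million (jobless and actively searching, or on temporary layoff).
Labor force = 210.41 + 18.34 = 228.75 million.
Not in labor force = 13.09 + 15.55 + 3.49 + 67.67 = 99.80 million (those not working and not actively searching are outside the labor force — including those who want a job but have given up searching).
Civilian working-age population = 228.75 + 99.80 = 328.55 million.
Unemployment rate = 18.34 / 228.75 = 8.02%.
Labor force participation rate = 228.75 / 328.55 = 69.62%.

Unemployment rate ≈ 8.02%; labor force participation rate ≈ 69.62%.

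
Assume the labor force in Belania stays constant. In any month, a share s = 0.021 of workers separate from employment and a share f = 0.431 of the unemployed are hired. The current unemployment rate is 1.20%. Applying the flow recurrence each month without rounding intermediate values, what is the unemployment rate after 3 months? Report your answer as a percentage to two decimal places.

Unemployment rate after three months ≈ 4.08%.

With a fixed labor force, u_{t+1} = u_t + s·(1−u_t) − f·u_t = u_t·(1−s−f) + s.
Here 1−s−f = 0.548 and s = 0.021.
u_1 = 0.012000 × 0.548 + 0.021 = 0.027576.
u_2 = 0.027576 × 0.548 + 0.021 = 0.036112.
u_3 = 0.036112 × 0.548 + 0.021 = 0.040789.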